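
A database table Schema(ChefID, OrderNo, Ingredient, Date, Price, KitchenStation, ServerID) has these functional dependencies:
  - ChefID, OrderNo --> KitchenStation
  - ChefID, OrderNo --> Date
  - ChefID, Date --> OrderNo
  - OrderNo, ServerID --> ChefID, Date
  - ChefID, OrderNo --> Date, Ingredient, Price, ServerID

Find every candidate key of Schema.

{ChefID, Date}, {ChefID, OrderNo}, {OrderNo, ServerID}

{ChefID, Date}⁺ = {ChefID, Date, Ingredient, KitchenStation, OrderNo, Price, ServerID}, which is every attribute, so {ChefID, Date} is a candidate key.
{ChefID, OrderNo}⁺ = {ChefID, Date, Ingredient, KitchenStation, OrderNo, Price, ServerID}, which is every attribute, so {ChefID, OrderNo} is a candidate key.
{OrderNo, ServerID}⁺ = {ChefID, Date, Ingredient, KitchenStation, OrderNo, Price, ServerID}, which is every attribute, so {OrderNo, ServerID} is a candidate key.
Any other superkey properly contains one of these, so there are no further candidate keys.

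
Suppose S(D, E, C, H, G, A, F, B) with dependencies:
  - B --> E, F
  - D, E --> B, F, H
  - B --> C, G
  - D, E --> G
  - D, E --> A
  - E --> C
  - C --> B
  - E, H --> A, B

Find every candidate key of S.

Attributes never on any right-hand side: {D} — every candidate key must contain it.
Closure of {B, D} is {A, B, C, D, E, F, G, H}, the whole schema; {B, D} is a candidate key.
Closure of {C, D} is {A, B, C, D, E, F, G, H}, the whole schema; {C, D} is a candidate key.
Closure of {D, E} is {A, B, C, D, E, F, G, H}, the whole schema; {D, E} is a candidate key.
No proper subset of any of these is a key, and no other minimal superkey exists.

{B, D}, {C, D}, {D, E}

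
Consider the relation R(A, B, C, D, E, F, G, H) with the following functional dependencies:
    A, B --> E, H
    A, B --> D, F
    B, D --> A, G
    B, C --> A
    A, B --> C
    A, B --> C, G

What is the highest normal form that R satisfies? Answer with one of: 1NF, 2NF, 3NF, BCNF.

BCNF

Candidate keys: {A, B}, {B, C}, {B, D}. Prime attributes: {A, B, C, D}.
Every FD has a superkey on the left, so the relation is in BCNF.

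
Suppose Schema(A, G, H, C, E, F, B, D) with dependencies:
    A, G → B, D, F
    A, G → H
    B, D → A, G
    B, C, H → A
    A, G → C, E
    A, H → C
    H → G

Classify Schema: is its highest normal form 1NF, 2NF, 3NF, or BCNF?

Candidate keys: {A, G}, {A, H}, {B, C, H}, {B, D}. Prime attributes: {A, B, C, D, G, H}.
H → G breaks BCNF: {H}⁺ = {G, H}, so {H} is not a superkey.
But every attribute on its right side ({G}) is prime, and the same holds for every other non-superkey FD, so 3NF still holds.

3NF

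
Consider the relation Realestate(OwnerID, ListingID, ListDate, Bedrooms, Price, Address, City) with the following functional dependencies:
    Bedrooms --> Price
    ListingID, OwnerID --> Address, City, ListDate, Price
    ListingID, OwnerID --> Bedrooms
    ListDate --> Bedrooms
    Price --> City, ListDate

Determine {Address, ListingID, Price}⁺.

Start with {Address, ListingID, Price}.
Price --> City, ListDate applies; add {City, ListDate} → now {Address, City, ListDate, ListingID, Price}.
ListDate --> Bedrooms applies; add {Bedrooms} → now {Address, Bedrooms, City, ListDate, ListingID, Price}.
No further FD applies.

{Address, Bedrooms, City, ListDate, ListingID, Price}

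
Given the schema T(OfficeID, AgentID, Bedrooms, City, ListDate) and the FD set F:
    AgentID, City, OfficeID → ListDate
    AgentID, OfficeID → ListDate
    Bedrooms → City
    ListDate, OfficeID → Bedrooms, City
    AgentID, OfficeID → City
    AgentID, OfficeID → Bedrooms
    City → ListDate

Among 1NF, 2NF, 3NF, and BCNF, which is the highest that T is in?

Candidate key: {AgentID, OfficeID}. Prime attributes: {AgentID, OfficeID}.
Bedrooms → City: {Bedrooms}⁺ = {Bedrooms, City, ListDate}, which is not all of the attributes, so the left side is not a superkey — BCNF is violated.
Bedrooms → City determines the non-prime attribute {City} from a non-superkey — 3NF is violated.
No non-prime attribute depends on a proper subset of any candidate key, so 2NF holds.

2NF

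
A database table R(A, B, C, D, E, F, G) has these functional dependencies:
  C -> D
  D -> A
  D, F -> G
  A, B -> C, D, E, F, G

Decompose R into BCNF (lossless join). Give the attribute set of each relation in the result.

{A, D}; {B, C, E, F}; {C, D}; {C, F, G}

Candidate keys of the original relation: {A, B}, {B, C}, {B, D}.
In {A, B, C, D, E, F, G}, {C} is not a superkey ({C}⁺ restricted to this set is {A, C, D}), so split on C -> A, D into {A, C, D} and {B, C, E, F, G}.
In {A, C, D}, {D} is not a superkey ({D}⁺ restricted to this set is {A, D}), so split on D -> A into {A, D} and {C, D}.
{A, D} is in BCNF.
{C, D} is in BCNF.
In {B, C, E, F, G}, {C, F} is not a superkey ({C, F}⁺ restricted to this set is {C, F, G}), so split on C, F -> G into {C, F, G} and {B, C, E, F}.
{C, F, G} is in BCNF.
{B, C, E, F} is in BCNF.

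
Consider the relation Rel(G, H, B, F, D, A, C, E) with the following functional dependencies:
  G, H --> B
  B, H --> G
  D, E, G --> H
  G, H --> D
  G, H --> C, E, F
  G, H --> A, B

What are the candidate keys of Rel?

{B, H}, {D, E, G}, {G, H}

{B, H} is a candidate key since {B, H}⁺ = {A, B, C, D, E, F, G, H} covers every attribute.
{G, H} is a candidate key since {G, H}⁺ = {A, B, C, D, E, F, G, H} covers every attribute.
{D, E, G} is a candidate key since {D, E, G}⁺ = {A, B, C, D, E, F, G, H} covers every attribute.
Any other superkey properly contains one of these, so there are no further candidate keys.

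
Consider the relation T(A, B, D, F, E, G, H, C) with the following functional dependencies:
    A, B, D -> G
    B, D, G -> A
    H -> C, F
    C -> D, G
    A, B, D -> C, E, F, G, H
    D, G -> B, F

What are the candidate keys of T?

Closure of {C} is {A, B, C, D, E, F, G, H}, the whole schema; {C} is a candidate key.
Closure of {H} is {A, B, C, D, E, F, G, H}, the whole schema; {H} is a candidate key.
Closure of {D, G} is {A, B, C, D, E, F, G, H}, the whole schema; {D, G} is a candidate key.
Closure of {A, B, D} is {A, B, C, D, E, F, G, H}, the whole schema; {A, B, D} is a candidate key.
Any other superkey properly contains one of these, so there are no further candidate keys.

{A, B, D}, {C}, {D, G}, {H}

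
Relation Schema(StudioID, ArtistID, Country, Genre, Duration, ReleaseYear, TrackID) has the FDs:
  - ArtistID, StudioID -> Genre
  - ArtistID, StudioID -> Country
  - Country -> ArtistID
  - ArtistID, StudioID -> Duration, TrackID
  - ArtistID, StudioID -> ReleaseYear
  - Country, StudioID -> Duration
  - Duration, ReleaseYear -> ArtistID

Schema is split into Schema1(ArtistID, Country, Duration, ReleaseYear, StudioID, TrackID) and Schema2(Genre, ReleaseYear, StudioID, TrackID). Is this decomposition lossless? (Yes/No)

No

Common attributes: {ReleaseYear, StudioID, TrackID}; their closure is {ReleaseYear, StudioID, TrackID}.
The closure covers neither Schema1 nor Schema2 entirely; the join is not lossless.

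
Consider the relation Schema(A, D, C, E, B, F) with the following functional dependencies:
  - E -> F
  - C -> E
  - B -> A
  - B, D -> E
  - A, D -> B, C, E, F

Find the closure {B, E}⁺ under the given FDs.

Start with {B, E}.
E -> F applies; add {F} → now {B, E, F}.
B -> A applies; add {A} → now {A, B, E, F}.
No further FD applies.

{A, B, E, F}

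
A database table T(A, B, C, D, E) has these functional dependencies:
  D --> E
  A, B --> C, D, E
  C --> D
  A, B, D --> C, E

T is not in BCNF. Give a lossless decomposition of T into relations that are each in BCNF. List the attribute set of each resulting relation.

{A, B, C}; {C, D}; {D, E}

Candidate key of the original relation: {A, B}.
{A, B, C, D, E}: {D} determines {D, E} here but is not a superkey — split on D --> E, giving {D, E} and {A, B, C, D}.
{D, E} is in BCNF.
{A, B, C, D}: {C} determines {C, D} here but is not a superkey — split on C --> D, giving {C, D} and {A, B, C}.
{C, D} is in BCNF.
{A, B, C} is in BCNF.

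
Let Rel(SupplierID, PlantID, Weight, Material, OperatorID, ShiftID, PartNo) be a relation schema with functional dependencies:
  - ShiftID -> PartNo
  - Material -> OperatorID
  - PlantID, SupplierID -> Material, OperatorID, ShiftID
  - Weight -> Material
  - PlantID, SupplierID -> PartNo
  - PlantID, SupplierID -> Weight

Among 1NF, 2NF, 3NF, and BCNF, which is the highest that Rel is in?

2NF

Candidate key: {PlantID, SupplierID}. Prime attributes: {PlantID, SupplierID}.
ShiftID -> PartNo: {ShiftID}⁺ = {PartNo, ShiftID}, which is not all of the attributes, so the left side is not a superkey — BCNF is violated.
ShiftID -> PartNo has non-prime {PartNo} on the right and a non-superkey on the left, so 3NF fails.
Checking every proper subset of each key, none determines a non-prime attribute — 2NF is satisfied.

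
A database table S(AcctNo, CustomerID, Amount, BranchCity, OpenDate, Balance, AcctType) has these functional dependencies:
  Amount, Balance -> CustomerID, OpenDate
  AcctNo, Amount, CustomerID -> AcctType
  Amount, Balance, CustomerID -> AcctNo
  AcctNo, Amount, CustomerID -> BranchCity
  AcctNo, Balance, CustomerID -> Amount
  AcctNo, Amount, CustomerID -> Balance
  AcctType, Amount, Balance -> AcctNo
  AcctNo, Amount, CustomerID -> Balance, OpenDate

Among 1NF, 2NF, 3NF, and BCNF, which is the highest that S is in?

BCNF

Candidate keys: {AcctNo, Amount, CustomerID}, {AcctNo, Balance, CustomerID}, {Amount, Balance}. Prime attributes: {AcctNo, Amount, Balance, CustomerID}.
The left-hand side of every FD is a superkey, so BCNF is satisfied.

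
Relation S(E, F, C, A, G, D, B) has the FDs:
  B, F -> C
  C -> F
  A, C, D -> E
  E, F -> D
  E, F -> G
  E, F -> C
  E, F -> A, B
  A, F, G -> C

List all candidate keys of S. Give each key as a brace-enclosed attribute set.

{C, E}⁺ = {A, B, C, D, E, F, G} — all of the relation — so {C, E} is a candidate key.
{E, F}⁺ = {A, B, C, D, E, F, G} — all of the relation — so {E, F} is a candidate key.
{A, C, D}⁺ = {A, B, C, D, E, F, G} — all of the relation — so {A, C, D} is a candidate key.
{A, B, D, F}⁺ = {A, B, C, D, E, F, G} — all of the relation — so {A, B, D, F} is a candidate key.
{A, D, F, G}⁺ = {A, B, C, D, E, F, G} — all of the relation — so {A, D, F, G} is a candidate key.
No proper subset of any of these is a key, and no other minimal superkey exists.

{A, B, D, F}, {A, C, D}, {A, D, F, G}, {C, E}, {E, F}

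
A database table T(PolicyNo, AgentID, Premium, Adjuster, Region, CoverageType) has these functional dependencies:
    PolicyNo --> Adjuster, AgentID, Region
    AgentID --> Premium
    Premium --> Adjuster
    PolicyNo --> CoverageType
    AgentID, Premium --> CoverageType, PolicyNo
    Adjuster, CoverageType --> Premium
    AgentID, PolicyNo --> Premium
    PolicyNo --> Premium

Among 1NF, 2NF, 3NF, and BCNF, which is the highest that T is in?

Candidate keys: {AgentID}, {PolicyNo}. Prime attributes: {AgentID, PolicyNo}.
Premium --> Adjuster: {Premium}⁺ = {Adjuster, Premium}, which is not all of the attributes, so the left side is not a superkey — BCNF is violated.
Premium --> Adjuster determines the non-prime attribute {Adjuster} from a non-superkey — 3NF is violated.
With only single-attribute keys there can be no partial dependency, so 2NF holds.

2NF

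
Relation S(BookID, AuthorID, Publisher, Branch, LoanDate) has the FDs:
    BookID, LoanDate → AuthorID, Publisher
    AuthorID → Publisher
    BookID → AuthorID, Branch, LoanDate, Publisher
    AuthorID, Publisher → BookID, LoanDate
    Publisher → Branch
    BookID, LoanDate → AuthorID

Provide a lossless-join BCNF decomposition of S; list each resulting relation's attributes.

Candidate keys of the original relation: {AuthorID}, {BookID}.
In {AuthorID, BookID, Branch, LoanDate, Publisher}, {Publisher} is not a superkey ({Publisher}⁺ restricted to this set is {Branch, Publisher}), so split on Publisher → Branch into {Branch, Publisher} and {AuthorID, BookID, LoanDate, Publisher}.
{Branch, Publisher} is in BCNF.
{AuthorID, BookID, LoanDate, Publisher} is in BCNF.

{AuthorID, BookID, LoanDate, Publisher}; {Branch, Publisher}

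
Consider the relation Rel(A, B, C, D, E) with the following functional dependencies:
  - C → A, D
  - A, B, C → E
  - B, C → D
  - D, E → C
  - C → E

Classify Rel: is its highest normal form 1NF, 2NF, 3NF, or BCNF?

1NF

Candidate keys: {B, C}, {B, D, E}. Prime attributes: {B, C, D, E}.
C → A, D breaks BCNF: {C}⁺ = {A, C, D, E}, so {C} is not a superkey.
C → A, D determines the non-prime attribute {A} from a non-superkey — 3NF is violated.
The proper key subset {C} of {B, C} determines non-prime {A}, so the relation is not even in 2NF.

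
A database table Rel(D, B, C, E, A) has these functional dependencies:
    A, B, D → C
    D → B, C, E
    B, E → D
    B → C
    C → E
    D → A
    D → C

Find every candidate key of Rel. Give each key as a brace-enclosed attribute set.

{B}, {D}

{B} is a candidate key since {B}⁺ = {A, B, C, D, E} covers every attribute.
{D} is a candidate key since {D}⁺ = {A, B, C, D, E} covers every attribute.
These are minimal and exhaustive — every other superkey contains one of them.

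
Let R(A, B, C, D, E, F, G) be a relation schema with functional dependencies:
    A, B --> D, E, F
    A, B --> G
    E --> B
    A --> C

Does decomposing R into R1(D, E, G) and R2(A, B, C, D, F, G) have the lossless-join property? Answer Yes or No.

R1 ∩ R2 = {D, G}; its closure under F is {D, G}.
R1 ⊄ {D, G} and R2 ⊄ {D, G}, so the split is lossy.

No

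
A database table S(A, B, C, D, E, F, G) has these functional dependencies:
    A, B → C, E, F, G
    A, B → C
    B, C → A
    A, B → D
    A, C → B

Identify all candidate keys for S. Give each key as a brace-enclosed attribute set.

{A, B}⁺ = {A, B, C, D, E, F, G}, which is every attribute, so {A, B} is a candidate key.
{A, C}⁺ = {A, B, C, D, E, F, G}, which is every attribute, so {A, C} is a candidate key.
{B, C}⁺ = {A, B, C, D, E, F, G}, which is every attribute, so {B, C} is a candidate key.
These are minimal and exhaustive — every other superkey contains one of them.

{A, B}, {A, C}, {B, C}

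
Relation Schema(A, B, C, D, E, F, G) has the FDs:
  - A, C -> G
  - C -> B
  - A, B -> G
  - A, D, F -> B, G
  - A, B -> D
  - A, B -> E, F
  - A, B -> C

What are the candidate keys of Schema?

No FD produces {A}, so it must be in every candidate key.
{A, B}⁺ = {A, B, C, D, E, F, G}, which is every attribute, so {A, B} is a candidate key.
{A, C}⁺ = {A, B, C, D, E, F, G}, which is every attribute, so {A, C} is a candidate key.
{A, D, F}⁺ = {A, B, C, D, E, F, G}, which is every attribute, so {A, D, F} is a candidate key.
These are minimal and exhaustive — every other superkey contains one of them.

{A, B}, {A, C}, {A, D, F}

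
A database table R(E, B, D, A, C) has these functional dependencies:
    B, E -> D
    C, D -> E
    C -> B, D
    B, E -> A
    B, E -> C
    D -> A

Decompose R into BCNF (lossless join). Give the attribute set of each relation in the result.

{A, D}; {B, C, D, E}

Candidate keys of the original relation: {B, E}, {C}.
In {A, B, C, D, E}, {D} is not a superkey ({D}⁺ restricted to this set is {A, D}), so split on D -> A into {A, D} and {B, C, D, E}.
{A, D} is in BCNF.
{B, C, D, E} is in BCNF.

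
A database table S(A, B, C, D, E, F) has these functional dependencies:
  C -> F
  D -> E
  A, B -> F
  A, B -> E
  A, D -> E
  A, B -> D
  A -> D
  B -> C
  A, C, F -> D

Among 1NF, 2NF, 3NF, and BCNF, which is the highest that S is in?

Candidate key: {A, B}. Prime attributes: {A, B}.
C -> F breaks BCNF: {C}⁺ = {C, F}, so {C} is not a superkey.
C -> F has non-prime {F} on the right and a non-superkey on the left, so 3NF fails.
The proper key subset {A} of {A, B} determines non-prime {D, E}, so the relation is not even in 2NF.

1NF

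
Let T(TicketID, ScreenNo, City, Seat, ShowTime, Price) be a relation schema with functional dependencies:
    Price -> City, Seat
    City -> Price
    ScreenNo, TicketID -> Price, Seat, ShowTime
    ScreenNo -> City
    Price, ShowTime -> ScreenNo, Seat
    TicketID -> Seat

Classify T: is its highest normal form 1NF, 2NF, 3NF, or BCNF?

Candidate keys: {City, ShowTime, TicketID}, {Price, ShowTime, TicketID}, {ScreenNo, TicketID}. Prime attributes: {City, Price, ScreenNo, ShowTime, TicketID}.
Price -> City, Seat breaks BCNF: {Price}⁺ = {City, Price, Seat}, so {Price} is not a superkey.
Price -> City, Seat has non-prime {Seat} on the right and a non-superkey on the left, so 3NF fails.
Since {ScreenNo} ⊂ {ScreenNo, TicketID} and {ScreenNo}⁺ ⊇ {Seat} with {Seat} non-prime, there is a partial dependency; 2NF fails.

1NF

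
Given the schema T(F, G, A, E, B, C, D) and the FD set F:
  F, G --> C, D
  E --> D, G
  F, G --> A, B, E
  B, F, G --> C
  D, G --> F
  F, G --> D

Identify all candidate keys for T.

{D, G}, {E}, {F, G}

{E}⁺ = {A, B, C, D, E, F, G}, which is every attribute, so {E} is a candidate key.
{D, G}⁺ = {A, B, C, D, E, F, G}, which is every attribute, so {D, G} is a candidate key.
{F, G}⁺ = {A, B, C, D, E, F, G}, which is every attribute, so {F, G} is a candidate key.
No proper subset of any of these is a key, and no other minimal superkey exists.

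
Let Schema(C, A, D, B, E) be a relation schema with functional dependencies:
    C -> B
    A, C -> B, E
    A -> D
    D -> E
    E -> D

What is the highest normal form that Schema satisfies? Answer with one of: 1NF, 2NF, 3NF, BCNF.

Candidate key: {A, C}. Prime attributes: {A, C}.
For C -> B we have {C}⁺ = {B, C}; {C} is not a superkey, so BCNF fails.
C -> B has non-prime {B} on the right and a non-superkey on the left, so 3NF fails.
{A} is a proper subset of the key {A, C}, and {A}⁺ contains the non-prime attributes {D, E} — a partial dependency, so 2NF is violated.

1NF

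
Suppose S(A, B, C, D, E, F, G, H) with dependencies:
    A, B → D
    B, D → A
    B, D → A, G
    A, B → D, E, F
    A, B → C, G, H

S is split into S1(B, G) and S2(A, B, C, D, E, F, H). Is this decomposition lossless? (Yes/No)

No

The shared attributes are {B} and {B}⁺ = {B}.
Neither S1 nor S2 is contained in that closure, so the decomposition is lossy.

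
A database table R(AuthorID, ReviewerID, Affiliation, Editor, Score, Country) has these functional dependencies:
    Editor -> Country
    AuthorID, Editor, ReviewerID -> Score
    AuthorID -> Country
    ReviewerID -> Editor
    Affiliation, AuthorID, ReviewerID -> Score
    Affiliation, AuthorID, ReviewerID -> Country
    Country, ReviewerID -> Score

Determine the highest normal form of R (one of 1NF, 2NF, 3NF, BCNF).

Candidate key: {Affiliation, AuthorID, ReviewerID}. Prime attributes: {Affiliation, AuthorID, ReviewerID}.
For Editor -> Country we have {Editor}⁺ = {Country, Editor}; {Editor} is not a superkey, so BCNF fails.
Because {Country} is non-prime and the left side of Editor -> Country is not a superkey, the relation is not in 3NF.
{AuthorID} is a proper subset of the key {Affiliation, AuthorID, ReviewerID}, and {AuthorID}⁺ contains the non-prime attribute {Country} — a partial dependency, so 2NF is violated.

1NF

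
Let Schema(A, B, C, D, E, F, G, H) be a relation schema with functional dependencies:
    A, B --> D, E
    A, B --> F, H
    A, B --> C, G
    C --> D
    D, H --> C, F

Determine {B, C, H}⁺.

Start with {B, C, H}.
C --> D applies; add {D} → now {B, C, D, H}.
D, H --> C, F applies; add {F} → now {B, C, D, F, H}.
No further FD applies.

{B, C, D, F, H}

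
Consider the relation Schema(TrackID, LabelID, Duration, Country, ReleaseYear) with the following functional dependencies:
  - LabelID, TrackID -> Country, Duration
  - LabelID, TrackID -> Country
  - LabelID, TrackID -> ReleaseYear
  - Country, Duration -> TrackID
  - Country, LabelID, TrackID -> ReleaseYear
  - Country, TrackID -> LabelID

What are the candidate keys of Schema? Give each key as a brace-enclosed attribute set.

Closure of {Country, Duration} is {Country, Duration, LabelID, ReleaseYear, TrackID}, the whole schema; {Country, Duration} is a candidate key.
Closure of {Country, TrackID} is {Country, Duration, LabelID, ReleaseYear, TrackID}, the whole schema; {Country, TrackID} is a candidate key.
Closure of {LabelID, TrackID} is {Country, Duration, LabelID, ReleaseYear, TrackID}, the whole schema; {LabelID, TrackID} is a candidate key.
Any other superkey properly contains one of these, so there are no further candidate keys.

{Country, Duration}, {Country, TrackID}, {LabelID, TrackID}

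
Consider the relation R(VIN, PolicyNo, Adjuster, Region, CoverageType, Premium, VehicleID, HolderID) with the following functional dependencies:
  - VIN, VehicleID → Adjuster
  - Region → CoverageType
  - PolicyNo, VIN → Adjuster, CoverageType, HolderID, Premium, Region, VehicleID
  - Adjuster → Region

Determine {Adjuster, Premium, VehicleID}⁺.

Start with {Adjuster, Premium, VehicleID}.
Adjuster → Region applies; add {Region} → now {Adjuster, Premium, Region, VehicleID}.
Region → CoverageType applies; add {CoverageType} → now {Adjuster, CoverageType, Premium, Region, VehicleID}.
No further FD applies.

{Adjuster, CoverageType, Premium, Region, VehicleID}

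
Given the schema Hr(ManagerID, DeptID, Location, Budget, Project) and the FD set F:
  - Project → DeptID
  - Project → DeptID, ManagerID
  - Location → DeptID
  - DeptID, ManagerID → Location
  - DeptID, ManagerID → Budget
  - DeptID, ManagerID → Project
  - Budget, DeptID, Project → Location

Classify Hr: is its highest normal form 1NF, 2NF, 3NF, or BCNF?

Candidate keys: {DeptID, ManagerID}, {Location, ManagerID}, {Project}. Prime attributes: {DeptID, Location, ManagerID, Project}.
Location → DeptID: {Location}⁺ = {DeptID, Location}, which is not all of the attributes, so the left side is not a superkey — BCNF is violated.
But every attribute on its right side ({DeptID}) is prime, and the same holds for every other non-superkey FD, so 3NF still holds.

3NF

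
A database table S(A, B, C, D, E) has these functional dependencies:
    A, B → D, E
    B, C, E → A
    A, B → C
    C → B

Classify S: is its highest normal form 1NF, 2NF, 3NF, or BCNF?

3NF

Candidate keys: {A, B}, {A, C}, {C, E}. Prime attributes: {A, B, C, E}.
C → B breaks BCNF: {C}⁺ = {B, C}, so {C} is not a superkey.
Since {B} ⊆ prime attributes and every other non-superkey FD also has a prime right side, the schema is in 3NF.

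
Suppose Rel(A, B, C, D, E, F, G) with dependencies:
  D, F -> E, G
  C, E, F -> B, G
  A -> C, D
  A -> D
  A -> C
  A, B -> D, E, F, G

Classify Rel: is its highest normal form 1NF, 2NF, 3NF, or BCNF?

Candidate keys: {A, B}, {A, F}. Prime attributes: {A, B, F}.
D, F -> E, G: {D, F}⁺ = {D, E, F, G}, which is not all of the attributes, so the left side is not a superkey — BCNF is violated.
D, F -> E, G determines the non-prime attributes {E, G} from a non-superkey — 3NF is violated.
{A} is a proper subset of the key {A, B}, and {A}⁺ contains the non-prime attributes {C, D} — a partial dependency, so 2NF is violated.

1NF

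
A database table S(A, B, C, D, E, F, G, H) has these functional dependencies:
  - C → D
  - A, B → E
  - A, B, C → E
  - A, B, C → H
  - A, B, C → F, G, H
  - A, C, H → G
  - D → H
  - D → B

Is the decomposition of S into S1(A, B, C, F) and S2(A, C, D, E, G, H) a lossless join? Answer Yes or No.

The shared attributes are {A, C} and {A, C}⁺ = {A, B, C, D, E, F, G, H}.
This includes all of S1, so the common attributes are a superkey of S1 — the join is lossless.

Yes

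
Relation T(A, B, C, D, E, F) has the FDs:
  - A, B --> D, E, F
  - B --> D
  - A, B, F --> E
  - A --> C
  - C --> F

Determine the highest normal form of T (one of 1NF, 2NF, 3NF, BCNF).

1NF

Candidate key: {A, B}. Prime attributes: {A, B}.
B --> D: {B}⁺ = {B, D}, which is not all of the attributes, so the left side is not a superkey — BCNF is violated.
B --> D determines the non-prime attribute {D} from a non-superkey — 3NF is violated.
{A} is a proper subset of the key {A, B}, and {A}⁺ contains the non-prime attributes {C, F} — a partial dependency, so 2NF is violated.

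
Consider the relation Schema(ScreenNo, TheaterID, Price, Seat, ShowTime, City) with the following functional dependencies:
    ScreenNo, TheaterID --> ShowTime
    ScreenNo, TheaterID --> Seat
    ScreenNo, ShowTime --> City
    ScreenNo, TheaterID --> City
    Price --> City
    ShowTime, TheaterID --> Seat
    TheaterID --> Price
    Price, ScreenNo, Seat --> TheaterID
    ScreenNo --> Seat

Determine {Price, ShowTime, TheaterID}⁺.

{City, Price, Seat, ShowTime, TheaterID}

Start with {Price, ShowTime, TheaterID}.
Price --> City applies; add {City} → now {City, Price, ShowTime, TheaterID}.
ShowTime, TheaterID --> Seat applies; add {Seat} → now {City, Price, Seat, ShowTime, TheaterID}.
No further FD applies.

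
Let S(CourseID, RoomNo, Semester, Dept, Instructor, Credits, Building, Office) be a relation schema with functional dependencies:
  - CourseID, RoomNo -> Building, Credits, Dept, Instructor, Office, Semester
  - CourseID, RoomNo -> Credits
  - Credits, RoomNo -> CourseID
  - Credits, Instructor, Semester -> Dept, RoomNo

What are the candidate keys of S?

{CourseID, RoomNo}, {Credits, Instructor, Semester}, {Credits, RoomNo}

Closure of {CourseID, RoomNo} is {Building, CourseID, Credits, Dept, Instructor, Office, RoomNo, Semester}, the whole schema; {CourseID, RoomNo} is a candidate key.
Closure of {Credits, RoomNo} is {Building, CourseID, Credits, Dept, Instructor, Office, RoomNo, Semester}, the whole schema; {Credits, RoomNo} is a candidate key.
Closure of {Credits, Instructor, Semester} is {Building, CourseID, Credits, Dept, Instructor, Office, RoomNo, Semester}, the whole schema; {Credits, Instructor, Semester} is a candidate key.
No proper subset of any of these is a key, and no other minimal superkey exists.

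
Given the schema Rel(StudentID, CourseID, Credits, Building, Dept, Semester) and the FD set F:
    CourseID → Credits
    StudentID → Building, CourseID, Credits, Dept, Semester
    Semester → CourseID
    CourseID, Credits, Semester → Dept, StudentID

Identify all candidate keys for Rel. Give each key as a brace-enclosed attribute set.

{Semester}, {StudentID}

{Semester}⁺ = {Building, CourseID, Credits, Dept, Semester, StudentID} — all of the relation — so {Semester} is a candidate key.
{StudentID}⁺ = {Building, CourseID, Credits, Dept, Semester, StudentID} — all of the relation — so {StudentID} is a candidate key.
No proper subset of any of these is a key, and no other minimal superkey exists.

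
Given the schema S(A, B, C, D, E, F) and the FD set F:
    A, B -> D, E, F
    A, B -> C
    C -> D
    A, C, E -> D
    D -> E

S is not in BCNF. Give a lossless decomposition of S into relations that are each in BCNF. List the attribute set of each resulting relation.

Candidate key of the original relation: {A, B}.
Within {A, B, C, D, E, F}: {C}⁺ ∩ {A, B, C, D, E, F} = {C, D, E}, not the whole set, so C -> D, E violates BCNF; decompose into {C, D, E} and {A, B, C, F}.
Within {C, D, E}: {D}⁺ ∩ {C, D, E} = {D, E}, not the whole set, so D -> E violates BCNF; decompose into {D, E} and {C, D}.
{D, E} has no BCNF violation.
{C, D} has no BCNF violation.
{A, B, C, F} has no BCNF violation.

{A, B, C, F}; {C, D}; {D, E}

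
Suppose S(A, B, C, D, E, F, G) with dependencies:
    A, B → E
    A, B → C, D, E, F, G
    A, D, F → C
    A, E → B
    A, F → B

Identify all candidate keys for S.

No FD produces {A}, so it must be in every candidate key.
{A, B}⁺ = {A, B, C, D, E, F, G} — all of the relation — so {A, B} is a candidate key.
{A, E}⁺ = {A, B, C, D, E, F, G} — all of the relation — so {A, E} is a candidate key.
{A, F}⁺ = {A, B, C, D, E, F, G} — all of the relation — so {A, F} is a candidate key.
No proper subset of any of these is a key, and no other minimal superkey exists.

{A, B}, {A, E}, {A, F}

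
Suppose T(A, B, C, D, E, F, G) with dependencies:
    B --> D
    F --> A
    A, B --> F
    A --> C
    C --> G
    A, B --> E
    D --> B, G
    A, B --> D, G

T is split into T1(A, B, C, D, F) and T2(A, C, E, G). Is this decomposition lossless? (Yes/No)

The shared attributes are {A, C} and {A, C}⁺ = {A, C, G}.
The closure covers neither T1 nor T2 entirely; the join is not lossless.

No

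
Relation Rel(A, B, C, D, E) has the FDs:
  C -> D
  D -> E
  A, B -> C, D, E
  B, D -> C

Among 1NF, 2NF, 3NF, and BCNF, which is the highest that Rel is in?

Candidate key: {A, B}. Prime attributes: {A, B}.
For C -> D we have {C}⁺ = {C, D, E}; {C} is not a superkey, so BCNF fails.
C -> D has non-prime {D} on the right and a non-superkey on the left, so 3NF fails.
No non-prime attribute depends on a proper subset of any candidate key, so 2NF holds.

2NF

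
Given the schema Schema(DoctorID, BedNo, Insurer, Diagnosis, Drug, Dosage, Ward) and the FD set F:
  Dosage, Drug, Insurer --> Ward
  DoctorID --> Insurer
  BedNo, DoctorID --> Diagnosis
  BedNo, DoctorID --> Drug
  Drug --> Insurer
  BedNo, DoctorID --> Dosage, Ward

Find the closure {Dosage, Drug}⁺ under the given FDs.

{Dosage, Drug, Insurer, Ward}

Start with {Dosage, Drug}.
Drug --> Insurer applies; add {Insurer} → now {Dosage, Drug, Insurer}.
Dosage, Drug, Insurer --> Ward applies; add {Ward} → now {Dosage, Drug, Insurer, Ward}.
No further FD applies.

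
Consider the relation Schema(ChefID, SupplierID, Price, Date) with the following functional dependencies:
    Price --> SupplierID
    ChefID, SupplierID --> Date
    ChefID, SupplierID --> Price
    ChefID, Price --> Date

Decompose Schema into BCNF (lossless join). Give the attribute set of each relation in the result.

Candidate keys of the original relation: {ChefID, Price}, {ChefID, SupplierID}.
In {ChefID, Date, Price, SupplierID}, {Price} is not a superkey ({Price}⁺ restricted to this set is {Price, SupplierID}), so split on Price --> SupplierID into {Price, SupplierID} and {ChefID, Date, Price}.
{Price, SupplierID} is in BCNF.
{ChefID, Date, Price} is in BCNF.

{ChefID, Date, Price}; {Price, SupplierID}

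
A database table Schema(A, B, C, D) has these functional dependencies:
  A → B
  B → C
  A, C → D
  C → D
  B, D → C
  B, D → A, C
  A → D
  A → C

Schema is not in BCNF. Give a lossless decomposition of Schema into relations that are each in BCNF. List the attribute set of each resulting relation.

{A, B, C}; {C, D}

Candidate keys of the original relation: {A}, {B}.
{A, B, C, D}: {C} determines {C, D} here but is not a superkey — split on C → D, giving {C, D} and {A, B, C}.
{C, D} is in BCNF.
{A, B, C} is in BCNF.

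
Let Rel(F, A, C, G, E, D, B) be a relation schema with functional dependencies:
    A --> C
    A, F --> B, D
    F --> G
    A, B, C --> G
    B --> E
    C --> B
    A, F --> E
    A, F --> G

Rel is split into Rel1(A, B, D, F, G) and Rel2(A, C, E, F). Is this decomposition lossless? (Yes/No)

Yes

The shared attributes are {A, F} and {A, F}⁺ = {A, B, C, D, E, F, G}.
This includes all of Rel1, so the common attributes are a superkey of Rel1 — the join is lossless.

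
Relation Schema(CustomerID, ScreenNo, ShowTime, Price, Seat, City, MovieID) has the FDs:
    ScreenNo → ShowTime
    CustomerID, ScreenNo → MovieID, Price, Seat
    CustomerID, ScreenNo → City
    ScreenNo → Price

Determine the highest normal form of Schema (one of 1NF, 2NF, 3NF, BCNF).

Candidate key: {CustomerID, ScreenNo}. Prime attributes: {CustomerID, ScreenNo}.
For ScreenNo → ShowTime we have {ScreenNo}⁺ = {Price, ScreenNo, ShowTime}; {ScreenNo} is not a superkey, so BCNF fails.
ScreenNo → ShowTime determines the non-prime attribute {ShowTime} from a non-superkey — 3NF is violated.
Since {ScreenNo} ⊂ {CustomerID, ScreenNo} and {ScreenNo}⁺ ⊇ {Price, ShowTime} with {Price, ShowTime} non-prime, there is a partial dependency; 2NF fails.

1NF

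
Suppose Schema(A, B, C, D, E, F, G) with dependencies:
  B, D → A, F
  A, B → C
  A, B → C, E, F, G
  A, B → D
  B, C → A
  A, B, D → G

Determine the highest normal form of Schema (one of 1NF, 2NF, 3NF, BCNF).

Candidate keys: {A, B}, {B, C}, {B, D}. Prime attributes: {A, B, C, D}.
Every FD has a superkey on the left, so the relation is in BCNF.

BCNF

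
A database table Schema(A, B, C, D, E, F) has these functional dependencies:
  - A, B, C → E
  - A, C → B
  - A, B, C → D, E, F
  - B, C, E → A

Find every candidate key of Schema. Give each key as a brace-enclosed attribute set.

{A, C}, {B, C, E}

{C} never appears on the right of any FD, so every key must include it.
{A, C}⁺ = {A, B, C, D, E, F} — all of the relation — so {A, C} is a candidate key.
{B, C, E}⁺ = {A, B, C, D, E, F} — all of the relation — so {B, C, E} is a candidate key.
No proper subset of any of these is a key, and no other minimal superkey exists.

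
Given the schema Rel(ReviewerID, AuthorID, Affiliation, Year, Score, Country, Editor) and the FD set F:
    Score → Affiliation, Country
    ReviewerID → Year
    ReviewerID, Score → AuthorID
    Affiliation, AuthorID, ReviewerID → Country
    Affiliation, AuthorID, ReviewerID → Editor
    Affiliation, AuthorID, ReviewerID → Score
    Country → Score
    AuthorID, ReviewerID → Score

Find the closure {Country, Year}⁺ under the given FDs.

Start with {Country, Year}.
Country → Score applies; add {Score} → now {Country, Score, Year}.
Score → Affiliation, Country applies; add {Affiliation} → now {Affiliation, Country, Score, Year}.
No further FD applies.

{Affiliation, Country, Score, Year}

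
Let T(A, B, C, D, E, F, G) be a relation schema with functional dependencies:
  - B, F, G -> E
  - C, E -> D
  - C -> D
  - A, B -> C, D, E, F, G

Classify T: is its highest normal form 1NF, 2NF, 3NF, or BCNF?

2NF

Candidate key: {A, B}. Prime attributes: {A, B}.
B, F, G -> E breaks BCNF: {B, F, G}⁺ = {B, E, F, G}, so {B, F, G} is not a superkey.
B, F, G -> E determines the non-prime attribute {E} from a non-superkey — 3NF is violated.
Checking every proper subset of each key, none determines a non-prime attribute — 2NF is satisfied.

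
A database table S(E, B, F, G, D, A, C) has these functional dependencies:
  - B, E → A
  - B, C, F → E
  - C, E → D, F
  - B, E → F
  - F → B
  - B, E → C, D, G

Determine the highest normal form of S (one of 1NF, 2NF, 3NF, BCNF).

Candidate keys: {B, E}, {C, E}, {C, F}, {E, F}. Prime attributes: {B, C, E, F}.
F → B: {F}⁺ = {B, F}, which is not all of the attributes, so the left side is not a superkey — BCNF is violated.
Since {B} ⊆ prime attributes and every other non-superkey FD also has a prime right side, the schema is in 3NF.

3NF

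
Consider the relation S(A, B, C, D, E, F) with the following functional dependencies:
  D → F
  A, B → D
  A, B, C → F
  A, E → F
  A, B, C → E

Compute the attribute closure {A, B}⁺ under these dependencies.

{A, B, D, F}

Start with {A, B}.
A, B → D applies; add {D} → now {A, B, D}.
D → F applies; add {F} → now {A, B, D, F}.
No further FD applies.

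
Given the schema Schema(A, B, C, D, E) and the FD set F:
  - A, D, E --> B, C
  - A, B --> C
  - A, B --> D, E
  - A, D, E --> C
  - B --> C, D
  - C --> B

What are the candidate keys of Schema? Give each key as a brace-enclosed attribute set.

{A, B}, {A, C}, {A, D, E}

{A} never appears on the right of any FD, so every key must include it.
{A, B}⁺ = {A, B, C, D, E} — all of the relation — so {A, B} is a candidate key.
{A, C}⁺ = {A, B, C, D, E} — all of the relation — so {A, C} is a candidate key.
{A, D, E}⁺ = {A, B, C, D, E} — all of the relation — so {A, D, E} is a candidate key.
No proper subset of any of these is a key, and no other minimal superkey exists.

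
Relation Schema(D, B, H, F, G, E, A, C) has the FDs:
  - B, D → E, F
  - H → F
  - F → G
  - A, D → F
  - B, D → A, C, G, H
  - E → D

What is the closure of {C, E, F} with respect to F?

{C, D, E, F, G}

Start with {C, E, F}.
F → G applies; add {G} → now {C, E, F, G}.
E → D applies; add {D} → now {C, D, E, F, G}.
No further FD applies.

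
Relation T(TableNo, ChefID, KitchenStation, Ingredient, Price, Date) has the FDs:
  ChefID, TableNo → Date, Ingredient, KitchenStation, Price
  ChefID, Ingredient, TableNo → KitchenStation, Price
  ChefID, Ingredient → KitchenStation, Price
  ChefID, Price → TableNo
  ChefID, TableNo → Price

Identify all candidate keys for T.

No FD produces {ChefID}, so it must be in every candidate key.
{ChefID, Ingredient}⁺ = {ChefID, Date, Ingredient, KitchenStation, Price, TableNo} — all of the relation — so {ChefID, Ingredient} is a candidate key.
{ChefID, Price}⁺ = {ChefID, Date, Ingredient, KitchenStation, Price, TableNo} — all of the relation — so {ChefID, Price} is a candidate key.
{ChefID, TableNo}⁺ = {ChefID, Date, Ingredient, KitchenStation, Price, TableNo} — all of the relation — so {ChefID, TableNo} is a candidate key.
No proper subset of any of these is a key, and no other minimal superkey exists.

{ChefID, Ingredient}, {ChefID, Price}, {ChefID, TableNo}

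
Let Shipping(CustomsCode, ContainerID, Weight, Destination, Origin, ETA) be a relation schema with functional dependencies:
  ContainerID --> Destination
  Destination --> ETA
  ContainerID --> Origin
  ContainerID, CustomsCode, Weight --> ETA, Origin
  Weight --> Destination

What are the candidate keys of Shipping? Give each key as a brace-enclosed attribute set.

{ContainerID, CustomsCode, Weight}

Attributes never on any right-hand side: {ContainerID, CustomsCode, Weight} — every candidate key must contain all of them.
{ContainerID, CustomsCode, Weight} is a candidate key since {ContainerID, CustomsCode, Weight}⁺ = {ContainerID, CustomsCode, Destination, ETA, Origin, Weight} covers every attribute.
Every other attribute set either contains this one or has a smaller closure.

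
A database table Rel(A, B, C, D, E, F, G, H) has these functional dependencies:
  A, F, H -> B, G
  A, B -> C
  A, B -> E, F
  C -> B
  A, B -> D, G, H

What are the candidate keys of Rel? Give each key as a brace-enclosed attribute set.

No FD produces {A}, so it must be in every candidate key.
Closure of {A, B} is {A, B, C, D, E, F, G, H}, the whole schema; {A, B} is a candidate key.
Closure of {A, C} is {A, B, C, D, E, F, G, H}, the whole schema; {A, C} is a candidate key.
Closure of {A, F, H} is {A, B, C, D, E, F, G, H}, the whole schema; {A, F, H} is a candidate key.
Any other superkey properly contains one of these, so there are no further candidate keys.

{A, B}, {A, C}, {A, F, H}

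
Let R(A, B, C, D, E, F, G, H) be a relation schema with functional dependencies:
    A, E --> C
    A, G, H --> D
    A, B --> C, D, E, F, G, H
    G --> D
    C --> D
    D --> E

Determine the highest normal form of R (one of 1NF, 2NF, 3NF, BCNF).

2NF

Candidate key: {A, B}. Prime attributes: {A, B}.
For A, E --> C we have {A, E}⁺ = {A, C, D, E}; {A, E} is not a superkey, so BCNF fails.
A, E --> C has non-prime {C} on the right and a non-superkey on the left, so 3NF fails.
No proper subset of a key has a non-prime attribute in its closure, so there is no partial dependency; 2NF holds.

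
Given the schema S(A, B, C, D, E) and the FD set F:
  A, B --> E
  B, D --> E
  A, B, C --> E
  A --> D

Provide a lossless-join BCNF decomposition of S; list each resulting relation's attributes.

{A, B, C}; {A, D}; {B, D, E}

Candidate key of the original relation: {A, B, C}.
Within {A, B, C, D, E}: {A, B}⁺ ∩ {A, B, C, D, E} = {A, B, D, E}, not the whole set, so A, B --> D, E violates BCNF; decompose into {A, B, D, E} and {A, B, C}.
Within {A, B, D, E}: {B, D}⁺ ∩ {A, B, D, E} = {B, D, E}, not the whole set, so B, D --> E violates BCNF; decompose into {B, D, E} and {A, B, D}.
{B, D, E} has no BCNF violation.
Within {A, B, D}: {A}⁺ ∩ {A, B, D} = {A, D}, not the whole set, so A --> D violates BCNF; decompose into {A, D} and {A, B}.
{A, D} has no BCNF violation.
{A, B} has no BCNF violation.
{A, B, C} has no BCNF violation.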